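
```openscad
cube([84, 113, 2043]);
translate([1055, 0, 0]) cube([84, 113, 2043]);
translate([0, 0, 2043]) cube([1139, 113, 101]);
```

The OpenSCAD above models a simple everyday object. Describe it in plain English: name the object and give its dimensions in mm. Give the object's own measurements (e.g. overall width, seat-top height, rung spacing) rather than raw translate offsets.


A door frame. The clear opening is 971 mm wide and 2043 mm high. Two 84 mm wide jambs, 113 mm deep, stand either side of the opening from the floor to the top of the opening. A 101 mm thick head sits across the top of both jambs, spanning the full outside width of the frame.


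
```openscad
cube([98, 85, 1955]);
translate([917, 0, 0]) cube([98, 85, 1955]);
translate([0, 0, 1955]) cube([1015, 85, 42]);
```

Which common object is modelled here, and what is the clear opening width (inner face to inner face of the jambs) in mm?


A door frame. The clear opening width is 819 mm.

Two 1955 mm tall posts with a header on top — a door frame. The left jamb is 98 mm wide at x = 0; the right jamb starts at x = 917. The clear opening is 917 − 98 = 819 mm.


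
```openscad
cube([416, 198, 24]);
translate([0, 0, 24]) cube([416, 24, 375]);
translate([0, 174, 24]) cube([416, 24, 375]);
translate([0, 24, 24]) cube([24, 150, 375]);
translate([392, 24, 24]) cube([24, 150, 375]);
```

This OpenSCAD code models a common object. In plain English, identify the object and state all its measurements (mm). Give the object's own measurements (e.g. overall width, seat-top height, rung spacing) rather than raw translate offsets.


An open-topped rectangular box: outside dimensions 416×198×399 mm, with a uniform wall and base thickness of 24 mm. The base is a full 416×198 slab on the floor; four walls sit on top of the base. The front and back walls (the −y and +y sides) span the full width; the two side walls fit between them.


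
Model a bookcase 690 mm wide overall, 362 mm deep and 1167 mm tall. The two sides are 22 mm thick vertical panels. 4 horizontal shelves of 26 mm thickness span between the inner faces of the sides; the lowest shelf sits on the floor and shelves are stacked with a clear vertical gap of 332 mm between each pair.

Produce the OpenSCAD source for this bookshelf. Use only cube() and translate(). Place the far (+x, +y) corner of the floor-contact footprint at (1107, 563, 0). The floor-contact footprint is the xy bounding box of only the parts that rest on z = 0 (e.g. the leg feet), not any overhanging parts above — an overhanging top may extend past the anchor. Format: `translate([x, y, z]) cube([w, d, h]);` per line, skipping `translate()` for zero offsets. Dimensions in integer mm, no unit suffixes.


translate([417, 201, 0]) cube([22, 362, 1167]);
translate([1085, 201, 0]) cube([22, 362, 1167]);
translate([439, 201, 0]) cube([646, 362, 26]);
translate([439, 201, 358]) cube([646, 362, 26]);
translate([439, 201, 716]) cube([646, 362, 26]);
translate([439, 201, 1074]) cube([646, 362, 26]);


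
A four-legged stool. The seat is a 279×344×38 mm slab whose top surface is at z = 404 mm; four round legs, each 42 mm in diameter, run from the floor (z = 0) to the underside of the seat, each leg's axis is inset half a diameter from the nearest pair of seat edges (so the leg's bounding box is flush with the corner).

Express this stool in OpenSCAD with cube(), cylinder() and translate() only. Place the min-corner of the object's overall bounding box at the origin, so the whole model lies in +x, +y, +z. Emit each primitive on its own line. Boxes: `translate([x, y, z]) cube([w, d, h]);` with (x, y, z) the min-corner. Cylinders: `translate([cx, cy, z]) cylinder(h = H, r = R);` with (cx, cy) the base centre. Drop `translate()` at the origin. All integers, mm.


// leg_h = 404 - 38 = 366
translate([0, 0, 366]) cube([279, 344, 38]);
translate([21, 21, 0]) cylinder(h = 366, r = 21);
translate([258, 21, 0]) cylinder(h = 366, r = 21);
translate([21, 323, 0]) cylinder(h = 366, r = 21);
translate([258, 323, 0]) cylinder(h = 366, r = 21);


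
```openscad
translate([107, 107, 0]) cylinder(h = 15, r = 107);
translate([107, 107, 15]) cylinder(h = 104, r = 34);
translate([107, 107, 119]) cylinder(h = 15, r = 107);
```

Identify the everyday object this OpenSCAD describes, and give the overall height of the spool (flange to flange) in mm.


A spool. The overall height is 134 mm.

Three coaxial cylinders, large–small–large — a spool. Two 15 mm flanges and a 104 mm core give 15 + 104 + 15 = 134 mm.


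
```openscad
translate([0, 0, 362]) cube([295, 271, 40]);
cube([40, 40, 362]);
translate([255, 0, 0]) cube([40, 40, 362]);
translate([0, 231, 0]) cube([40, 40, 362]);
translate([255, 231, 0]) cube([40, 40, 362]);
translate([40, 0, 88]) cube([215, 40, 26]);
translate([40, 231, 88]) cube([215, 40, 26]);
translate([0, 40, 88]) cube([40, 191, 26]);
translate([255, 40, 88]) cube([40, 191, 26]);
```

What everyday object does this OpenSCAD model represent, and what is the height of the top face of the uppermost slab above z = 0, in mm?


A stool. The seat height is 402 mm.

A 295×271×40 slab at z = 362 on four corner posts — a stool. The seat top is 362 + 40 = 402 mm.


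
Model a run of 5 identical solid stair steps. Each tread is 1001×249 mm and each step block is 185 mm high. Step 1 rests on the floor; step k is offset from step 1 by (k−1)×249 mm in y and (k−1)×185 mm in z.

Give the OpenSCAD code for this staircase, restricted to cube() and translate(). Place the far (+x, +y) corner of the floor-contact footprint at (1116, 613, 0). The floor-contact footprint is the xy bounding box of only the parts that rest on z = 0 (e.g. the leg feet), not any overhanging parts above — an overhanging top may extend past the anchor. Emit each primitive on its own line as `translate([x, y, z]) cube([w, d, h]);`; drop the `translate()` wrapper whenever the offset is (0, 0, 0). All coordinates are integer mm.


translate([115, 364, 0]) cube([1001, 249, 185]);
translate([115, 613, 185]) cube([1001, 249, 185]);
translate([115, 862, 370]) cube([1001, 249, 185]);
translate([115, 1111, 555]) cube([1001, 249, 185]);
translate([115, 1360, 740]) cube([1001, 249, 185]);


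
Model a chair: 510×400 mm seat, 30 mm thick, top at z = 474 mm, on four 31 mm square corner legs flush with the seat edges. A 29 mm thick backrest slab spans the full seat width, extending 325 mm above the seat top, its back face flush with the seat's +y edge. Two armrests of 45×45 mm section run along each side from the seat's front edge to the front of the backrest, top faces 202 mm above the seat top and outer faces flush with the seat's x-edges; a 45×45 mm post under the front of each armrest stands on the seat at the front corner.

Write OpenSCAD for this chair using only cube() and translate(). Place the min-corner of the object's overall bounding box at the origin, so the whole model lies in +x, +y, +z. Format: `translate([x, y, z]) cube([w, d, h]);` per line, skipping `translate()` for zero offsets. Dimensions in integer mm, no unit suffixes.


translate([0, 0, 444]) cube([510, 400, 30]);
cube([31, 31, 444]);
translate([479, 0, 0]) cube([31, 31, 444]);
translate([0, 369, 0]) cube([31, 31, 444]);
translate([479, 369, 0]) cube([31, 31, 444]);
translate([0, 371, 474]) cube([510, 29, 325]);
translate([0, 0, 631]) cube([45, 371, 45]);
translate([465, 0, 631]) cube([45, 371, 45]);
translate([0, 0, 474]) cube([45, 45, 157]);
translate([465, 0, 474]) cube([45, 45, 157]);


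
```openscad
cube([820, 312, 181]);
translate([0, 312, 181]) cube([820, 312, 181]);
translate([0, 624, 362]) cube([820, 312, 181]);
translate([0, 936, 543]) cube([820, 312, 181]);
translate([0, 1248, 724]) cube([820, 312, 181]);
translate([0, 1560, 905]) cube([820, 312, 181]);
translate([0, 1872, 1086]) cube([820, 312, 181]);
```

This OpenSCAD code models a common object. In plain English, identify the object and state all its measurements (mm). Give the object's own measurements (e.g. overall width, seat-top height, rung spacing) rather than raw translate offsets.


A straight staircase of 7 solid steps. Each step is 820 mm wide (x), 312 mm deep (y, the going) and 181 mm tall (the rise). The first step rests on the floor; each subsequent step sits one going further in +y and one rise higher in +z, directly behind and above the previous step with no overlap.


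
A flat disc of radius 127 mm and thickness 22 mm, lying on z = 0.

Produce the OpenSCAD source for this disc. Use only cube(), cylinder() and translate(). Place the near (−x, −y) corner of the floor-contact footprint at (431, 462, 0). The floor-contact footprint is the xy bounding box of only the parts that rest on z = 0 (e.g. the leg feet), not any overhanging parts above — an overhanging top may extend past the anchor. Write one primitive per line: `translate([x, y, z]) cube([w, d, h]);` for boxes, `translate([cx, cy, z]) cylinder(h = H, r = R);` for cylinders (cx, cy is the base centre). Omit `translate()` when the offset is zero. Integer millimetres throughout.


translate([558, 589, 0]) cylinder(h = 22, r = 127);


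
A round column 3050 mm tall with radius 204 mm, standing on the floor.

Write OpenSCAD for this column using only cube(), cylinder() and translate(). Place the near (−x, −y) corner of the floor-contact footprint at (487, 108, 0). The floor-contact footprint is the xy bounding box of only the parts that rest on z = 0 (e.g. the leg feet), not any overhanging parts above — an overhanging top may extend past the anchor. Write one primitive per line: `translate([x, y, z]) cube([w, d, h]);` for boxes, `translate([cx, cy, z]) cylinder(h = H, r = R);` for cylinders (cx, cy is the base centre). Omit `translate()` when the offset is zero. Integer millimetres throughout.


translate([691, 312, 0]) cylinder(h = 3050, r = 204);


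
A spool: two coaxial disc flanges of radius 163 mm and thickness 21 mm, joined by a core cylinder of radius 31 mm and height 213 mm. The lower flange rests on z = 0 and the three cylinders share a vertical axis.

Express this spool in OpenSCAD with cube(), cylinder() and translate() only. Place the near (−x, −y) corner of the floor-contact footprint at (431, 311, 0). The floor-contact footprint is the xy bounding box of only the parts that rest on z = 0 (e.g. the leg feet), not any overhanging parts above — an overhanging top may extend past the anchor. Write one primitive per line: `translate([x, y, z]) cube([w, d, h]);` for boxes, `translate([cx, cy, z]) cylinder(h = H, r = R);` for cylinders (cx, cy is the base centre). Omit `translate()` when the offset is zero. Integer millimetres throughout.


translate([594, 474, 0]) cylinder(h = 21, r = 163);
translate([594, 474, 21]) cylinder(h = 213, r = 31);
translate([594, 474, 234]) cylinder(h = 21, r = 163);


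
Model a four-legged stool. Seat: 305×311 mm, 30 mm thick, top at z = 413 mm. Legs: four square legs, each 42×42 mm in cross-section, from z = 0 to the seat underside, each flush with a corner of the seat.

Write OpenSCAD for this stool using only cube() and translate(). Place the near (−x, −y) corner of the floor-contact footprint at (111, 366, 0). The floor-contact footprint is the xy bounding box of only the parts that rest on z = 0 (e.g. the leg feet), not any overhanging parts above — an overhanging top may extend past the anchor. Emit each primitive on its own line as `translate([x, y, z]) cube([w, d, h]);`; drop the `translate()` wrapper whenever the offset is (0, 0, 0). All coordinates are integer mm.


translate([111, 366, 383]) cube([305, 311, 30]);
translate([111, 366, 0]) cube([42, 42, 383]);
translate([374, 366, 0]) cube([42, 42, 383]);
translate([111, 635, 0]) cube([42, 42, 383]);
translate([374, 635, 0]) cube([42, 42, 383]);


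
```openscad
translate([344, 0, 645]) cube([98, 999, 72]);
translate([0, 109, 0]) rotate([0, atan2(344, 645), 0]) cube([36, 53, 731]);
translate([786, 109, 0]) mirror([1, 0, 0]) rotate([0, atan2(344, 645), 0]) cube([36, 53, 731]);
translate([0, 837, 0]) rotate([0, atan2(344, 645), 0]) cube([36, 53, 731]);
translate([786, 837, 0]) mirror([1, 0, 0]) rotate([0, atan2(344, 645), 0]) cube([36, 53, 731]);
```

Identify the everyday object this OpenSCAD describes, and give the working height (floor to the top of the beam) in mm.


A sawhorse. The overall height is 717 mm.

A beam across two mirrored pairs of raked legs — a sawhorse. The beam's underside is at z = 645 (matching the legs' vertical rise in atan2(344, 645)) and the beam is 72 mm tall, so its top is at 645 + 72 = 717 mm. The raked legs top out at the beam's underside, so that is the highest point.


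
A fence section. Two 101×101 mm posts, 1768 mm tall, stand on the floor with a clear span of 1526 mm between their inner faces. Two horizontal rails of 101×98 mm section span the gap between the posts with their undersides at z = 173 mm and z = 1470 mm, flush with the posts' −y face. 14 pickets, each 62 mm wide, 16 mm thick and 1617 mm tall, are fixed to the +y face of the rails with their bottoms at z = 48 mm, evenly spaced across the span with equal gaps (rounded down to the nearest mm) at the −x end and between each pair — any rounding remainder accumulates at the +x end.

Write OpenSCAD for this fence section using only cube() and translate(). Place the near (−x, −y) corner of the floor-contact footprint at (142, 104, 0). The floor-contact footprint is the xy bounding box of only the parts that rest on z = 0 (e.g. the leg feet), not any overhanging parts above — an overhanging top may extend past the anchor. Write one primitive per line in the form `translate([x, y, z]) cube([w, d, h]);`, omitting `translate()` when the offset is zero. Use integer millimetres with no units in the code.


translate([142, 104, 0]) cube([101, 101, 1768]);
translate([1769, 104, 0]) cube([101, 101, 1768]);
translate([243, 104, 173]) cube([1526, 101, 98]);
translate([243, 104, 1470]) cube([1526, 101, 98]);
translate([286, 205, 48]) cube([62, 16, 1617]);
translate([391, 205, 48]) cube([62, 16, 1617]);
translate([496, 205, 48]) cube([62, 16, 1617]);
translate([601, 205, 48]) cube([62, 16, 1617]);
translate([706, 205, 48]) cube([62, 16, 1617]);
translate([811, 205, 48]) cube([62, 16, 1617]);
translate([916, 205, 48]) cube([62, 16, 1617]);
translate([1021, 205, 48]) cube([62, 16, 1617]);
translate([1126, 205, 48]) cube([62, 16, 1617]);
translate([1231, 205, 48]) cube([62, 16, 1617]);
translate([1336, 205, 48]) cube([62, 16, 1617]);
translate([1441, 205, 48]) cube([62, 16, 1617]);
translate([1546, 205, 48]) cube([62, 16, 1617]);
translate([1651, 205, 48]) cube([62, 16, 1617]);


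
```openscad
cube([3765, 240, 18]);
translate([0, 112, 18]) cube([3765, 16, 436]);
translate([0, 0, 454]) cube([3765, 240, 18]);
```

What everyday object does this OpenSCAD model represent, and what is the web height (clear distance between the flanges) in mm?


An I-beam. The web height is 436 mm.

Two wide flanges with a thin centred web — an I-beam. Overall 472 mm minus two 18 mm flanges gives a web of 472 − 2·18 = 436 mm.


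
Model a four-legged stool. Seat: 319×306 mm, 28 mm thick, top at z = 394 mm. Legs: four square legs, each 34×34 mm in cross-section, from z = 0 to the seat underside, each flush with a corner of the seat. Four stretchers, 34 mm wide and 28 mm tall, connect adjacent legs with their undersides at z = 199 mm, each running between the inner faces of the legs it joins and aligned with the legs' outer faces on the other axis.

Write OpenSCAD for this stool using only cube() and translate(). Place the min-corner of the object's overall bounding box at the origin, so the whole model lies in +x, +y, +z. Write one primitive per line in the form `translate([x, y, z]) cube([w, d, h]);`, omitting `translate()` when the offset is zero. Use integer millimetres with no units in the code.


translate([0, 0, 366]) cube([319, 306, 28]);
cube([34, 34, 366]);
translate([285, 0, 0]) cube([34, 34, 366]);
translate([0, 272, 0]) cube([34, 34, 366]);
translate([285, 272, 0]) cube([34, 34, 366]);
translate([34, 0, 199]) cube([251, 34, 28]);
translate([34, 272, 199]) cube([251, 34, 28]);
translate([0, 34, 199]) cube([34, 238, 28]);
translate([285, 34, 199]) cube([34, 238, 28]);


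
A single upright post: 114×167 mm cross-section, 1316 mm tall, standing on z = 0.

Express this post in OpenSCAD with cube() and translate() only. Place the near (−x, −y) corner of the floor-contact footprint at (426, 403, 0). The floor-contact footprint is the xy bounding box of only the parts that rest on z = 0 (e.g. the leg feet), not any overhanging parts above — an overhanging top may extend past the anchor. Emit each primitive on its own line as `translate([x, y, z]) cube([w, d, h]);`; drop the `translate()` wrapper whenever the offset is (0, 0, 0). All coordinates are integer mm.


translate([426, 403, 0]) cube([114, 167, 1316]);


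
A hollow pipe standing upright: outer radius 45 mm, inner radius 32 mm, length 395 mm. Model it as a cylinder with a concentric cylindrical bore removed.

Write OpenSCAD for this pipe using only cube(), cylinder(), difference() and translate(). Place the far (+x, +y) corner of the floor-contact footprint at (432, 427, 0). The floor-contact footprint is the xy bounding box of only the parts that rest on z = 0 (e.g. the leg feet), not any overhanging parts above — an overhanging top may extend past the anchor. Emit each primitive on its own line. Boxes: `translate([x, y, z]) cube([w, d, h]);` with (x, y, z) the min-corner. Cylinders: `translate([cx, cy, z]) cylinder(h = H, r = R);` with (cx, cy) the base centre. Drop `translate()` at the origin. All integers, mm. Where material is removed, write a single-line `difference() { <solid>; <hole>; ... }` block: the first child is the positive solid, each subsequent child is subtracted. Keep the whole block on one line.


difference() { translate([387, 382, 0]) cylinder(h = 395, r = 45); translate([387, 382, 0]) cylinder(h = 395, r = 32); }


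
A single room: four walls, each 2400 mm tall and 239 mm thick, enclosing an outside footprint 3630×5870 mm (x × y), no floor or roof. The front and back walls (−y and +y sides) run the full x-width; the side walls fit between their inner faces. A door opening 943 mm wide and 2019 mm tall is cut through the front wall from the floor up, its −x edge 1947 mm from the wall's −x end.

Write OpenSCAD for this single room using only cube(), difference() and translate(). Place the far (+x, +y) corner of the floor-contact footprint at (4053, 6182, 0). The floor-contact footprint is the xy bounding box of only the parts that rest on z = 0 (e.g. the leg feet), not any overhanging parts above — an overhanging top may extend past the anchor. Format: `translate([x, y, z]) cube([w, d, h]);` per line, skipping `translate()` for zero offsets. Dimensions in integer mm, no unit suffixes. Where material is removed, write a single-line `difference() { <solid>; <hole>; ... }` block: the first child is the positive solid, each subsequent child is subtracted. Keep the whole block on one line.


difference() { translate([423, 312, 0]) cube([3630, 239, 2400]); translate([2370, 312, 0]) cube([943, 239, 2019]); }
translate([423, 5943, 0]) cube([3630, 239, 2400]);
translate([423, 551, 0]) cube([239, 5392, 2400]);
translate([3814, 551, 0]) cube([239, 5392, 2400]);


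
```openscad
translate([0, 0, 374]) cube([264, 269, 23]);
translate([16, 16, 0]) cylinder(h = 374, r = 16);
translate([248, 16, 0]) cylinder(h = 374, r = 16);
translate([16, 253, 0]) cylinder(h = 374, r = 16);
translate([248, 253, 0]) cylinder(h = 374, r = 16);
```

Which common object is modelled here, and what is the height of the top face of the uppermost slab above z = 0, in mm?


A stool. The seat height is 397 mm.

A 264×269×23 slab at z = 374 on four corner cylinders — a stool. The seat top is 374 + 23 = 397 mm.


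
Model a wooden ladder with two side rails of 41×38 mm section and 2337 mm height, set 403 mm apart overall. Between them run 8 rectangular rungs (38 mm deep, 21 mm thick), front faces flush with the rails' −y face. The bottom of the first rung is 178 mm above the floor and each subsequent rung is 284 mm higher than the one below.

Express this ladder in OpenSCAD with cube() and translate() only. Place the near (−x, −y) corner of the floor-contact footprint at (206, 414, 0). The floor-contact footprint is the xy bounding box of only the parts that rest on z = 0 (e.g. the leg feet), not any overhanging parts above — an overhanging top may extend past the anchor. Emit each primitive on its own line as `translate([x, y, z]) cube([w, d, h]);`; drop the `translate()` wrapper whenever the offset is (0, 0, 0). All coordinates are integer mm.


translate([206, 414, 0]) cube([41, 38, 2337]);
translate([568, 414, 0]) cube([41, 38, 2337]);
translate([247, 414, 178]) cube([321, 38, 21]);
translate([247, 414, 462]) cube([321, 38, 21]);
translate([247, 414, 746]) cube([321, 38, 21]);
translate([247, 414, 1030]) cube([321, 38, 21]);
translate([247, 414, 1314]) cube([321, 38, 21]);
translate([247, 414, 1598]) cube([321, 38, 21]);
translate([247, 414, 1882]) cube([321, 38, 21]);
translate([247, 414, 2166]) cube([321, 38, 21]);


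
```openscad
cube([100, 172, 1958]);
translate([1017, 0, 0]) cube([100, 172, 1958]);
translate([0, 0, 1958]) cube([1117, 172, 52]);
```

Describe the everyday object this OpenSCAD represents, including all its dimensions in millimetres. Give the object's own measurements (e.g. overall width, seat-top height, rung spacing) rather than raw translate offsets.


A door frame. The clear opening is 917 mm wide and 1958 mm high. Two 100 mm wide jambs, 172 mm deep, stand either side of the opening from the floor to the top of the opening. A 52 mm thick head sits across the top of both jambs, spanning the full outside width of the frame.


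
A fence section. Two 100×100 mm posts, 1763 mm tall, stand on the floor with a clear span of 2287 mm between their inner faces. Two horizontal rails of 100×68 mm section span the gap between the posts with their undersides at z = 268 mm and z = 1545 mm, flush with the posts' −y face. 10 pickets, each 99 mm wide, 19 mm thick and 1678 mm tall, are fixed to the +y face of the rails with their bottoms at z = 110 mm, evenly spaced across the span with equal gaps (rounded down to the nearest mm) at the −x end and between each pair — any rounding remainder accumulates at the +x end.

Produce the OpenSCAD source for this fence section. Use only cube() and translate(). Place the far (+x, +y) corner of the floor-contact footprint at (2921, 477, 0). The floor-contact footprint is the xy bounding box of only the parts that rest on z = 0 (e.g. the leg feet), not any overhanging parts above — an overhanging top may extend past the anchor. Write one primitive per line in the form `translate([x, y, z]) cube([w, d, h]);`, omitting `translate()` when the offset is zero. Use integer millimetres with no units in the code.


translate([434, 377, 0]) cube([100, 100, 1763]);
translate([2821, 377, 0]) cube([100, 100, 1763]);
translate([534, 377, 268]) cube([2287, 100, 68]);
translate([534, 377, 1545]) cube([2287, 100, 68]);
translate([651, 477, 110]) cube([99, 19, 1678]);
translate([867, 477, 110]) cube([99, 19, 1678]);
translate([1083, 477, 110]) cube([99, 19, 1678]);
translate([1299, 477, 110]) cube([99, 19, 1678]);
translate([1515, 477, 110]) cube([99, 19, 1678]);
translate([1731, 477, 110]) cube([99, 19, 1678]);
translate([1947, 477, 110]) cube([99, 19, 1678]);
translate([2163, 477, 110]) cube([99, 19, 1678]);
translate([2379, 477, 110]) cube([99, 19, 1678]);
translate([2595, 477, 110]) cube([99, 19, 1678]);


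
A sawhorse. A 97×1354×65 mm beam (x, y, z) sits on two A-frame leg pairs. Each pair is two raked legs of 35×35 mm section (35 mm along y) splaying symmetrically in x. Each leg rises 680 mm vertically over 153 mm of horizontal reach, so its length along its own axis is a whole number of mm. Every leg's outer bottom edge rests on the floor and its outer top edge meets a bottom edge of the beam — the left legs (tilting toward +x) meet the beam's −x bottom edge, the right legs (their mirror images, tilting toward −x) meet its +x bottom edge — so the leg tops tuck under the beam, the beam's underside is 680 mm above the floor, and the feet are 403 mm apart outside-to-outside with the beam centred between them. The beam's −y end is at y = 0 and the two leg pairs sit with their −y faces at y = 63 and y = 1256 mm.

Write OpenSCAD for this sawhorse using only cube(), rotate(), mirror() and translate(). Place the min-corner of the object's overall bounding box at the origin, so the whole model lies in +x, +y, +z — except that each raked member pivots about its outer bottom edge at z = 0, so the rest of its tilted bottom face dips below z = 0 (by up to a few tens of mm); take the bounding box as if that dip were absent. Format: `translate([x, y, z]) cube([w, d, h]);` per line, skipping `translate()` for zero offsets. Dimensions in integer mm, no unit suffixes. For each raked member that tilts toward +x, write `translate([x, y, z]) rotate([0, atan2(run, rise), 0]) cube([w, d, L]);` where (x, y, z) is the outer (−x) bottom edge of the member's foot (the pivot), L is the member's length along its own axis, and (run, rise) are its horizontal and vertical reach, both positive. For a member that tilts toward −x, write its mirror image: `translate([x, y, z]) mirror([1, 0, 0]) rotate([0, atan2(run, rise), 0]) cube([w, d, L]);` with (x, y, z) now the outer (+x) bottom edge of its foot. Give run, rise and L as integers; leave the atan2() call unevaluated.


// leg length = √(153² + 680²) = 697
// right-leg outer foot x = 2·153 + 97 = 403
// beam min-corner = (153, 0, 680)
translate([153, 0, 680]) cube([97, 1354, 65]);
translate([0, 63, 0]) rotate([0, atan2(153, 680), 0]) cube([35, 35, 697]);
translate([403, 63, 0]) mirror([1, 0, 0]) rotate([0, atan2(153, 680), 0]) cube([35, 35, 697]);
translate([0, 1256, 0]) rotate([0, atan2(153, 680), 0]) cube([35, 35, 697]);
translate([403, 1256, 0]) mirror([1, 0, 0]) rotate([0, atan2(153, 680), 0]) cube([35, 35, 697]);


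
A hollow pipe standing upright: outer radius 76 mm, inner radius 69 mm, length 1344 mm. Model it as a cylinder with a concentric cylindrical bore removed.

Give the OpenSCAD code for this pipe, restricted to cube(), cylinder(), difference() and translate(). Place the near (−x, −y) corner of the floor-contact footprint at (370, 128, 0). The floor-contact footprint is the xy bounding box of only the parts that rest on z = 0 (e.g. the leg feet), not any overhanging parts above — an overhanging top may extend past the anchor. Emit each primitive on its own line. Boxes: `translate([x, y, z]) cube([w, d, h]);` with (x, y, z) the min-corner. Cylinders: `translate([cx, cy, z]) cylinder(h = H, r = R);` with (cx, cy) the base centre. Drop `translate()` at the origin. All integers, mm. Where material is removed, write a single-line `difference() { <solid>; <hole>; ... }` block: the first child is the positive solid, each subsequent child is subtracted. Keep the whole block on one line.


difference() { translate([446, 204, 0]) cylinder(h = 1344, r = 76); translate([446, 204, 0]) cylinder(h = 1344, r = 69); }


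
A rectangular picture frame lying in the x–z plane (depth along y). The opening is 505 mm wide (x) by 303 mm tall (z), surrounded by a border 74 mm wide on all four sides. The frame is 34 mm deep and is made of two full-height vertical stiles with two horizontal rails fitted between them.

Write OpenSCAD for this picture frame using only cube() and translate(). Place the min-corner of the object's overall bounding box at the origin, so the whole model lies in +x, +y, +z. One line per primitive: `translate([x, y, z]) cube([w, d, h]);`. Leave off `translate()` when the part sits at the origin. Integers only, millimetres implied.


cube([74, 34, 451]);
translate([579, 0, 0]) cube([74, 34, 451]);
translate([74, 0, 0]) cube([505, 34, 74]);
translate([74, 0, 377]) cube([505, 34, 74]);


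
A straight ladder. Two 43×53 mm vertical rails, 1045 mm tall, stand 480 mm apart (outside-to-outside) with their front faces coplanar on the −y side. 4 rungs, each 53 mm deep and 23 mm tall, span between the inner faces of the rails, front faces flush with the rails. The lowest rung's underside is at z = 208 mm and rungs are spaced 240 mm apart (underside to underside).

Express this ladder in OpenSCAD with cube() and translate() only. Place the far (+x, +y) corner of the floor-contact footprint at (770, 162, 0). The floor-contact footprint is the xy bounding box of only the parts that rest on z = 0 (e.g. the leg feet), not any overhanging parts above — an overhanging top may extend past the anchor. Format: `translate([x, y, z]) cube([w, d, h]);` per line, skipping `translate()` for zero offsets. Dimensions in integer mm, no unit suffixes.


translate([290, 109, 0]) cube([43, 53, 1045]);
translate([727, 109, 0]) cube([43, 53, 1045]);
translate([333, 109, 208]) cube([394, 53, 23]);
translate([333, 109, 448]) cube([394, 53, 23]);
translate([333, 109, 688]) cube([394, 53, 23]);
translate([333, 109, 928]) cube([394, 53, 23]);


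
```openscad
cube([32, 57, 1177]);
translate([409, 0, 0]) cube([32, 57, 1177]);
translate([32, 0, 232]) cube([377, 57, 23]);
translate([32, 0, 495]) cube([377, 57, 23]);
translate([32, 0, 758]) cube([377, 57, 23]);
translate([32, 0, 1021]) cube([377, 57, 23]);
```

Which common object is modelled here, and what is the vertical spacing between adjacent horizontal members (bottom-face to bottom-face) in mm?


A ladder. The rung spacing is 263 mm.

Two tall 32×57 posts with 4 short bars between them — a ladder. Adjacent rungs sit at z = 232 and z = 495, so the spacing is 495 − 232 = 263 mm.


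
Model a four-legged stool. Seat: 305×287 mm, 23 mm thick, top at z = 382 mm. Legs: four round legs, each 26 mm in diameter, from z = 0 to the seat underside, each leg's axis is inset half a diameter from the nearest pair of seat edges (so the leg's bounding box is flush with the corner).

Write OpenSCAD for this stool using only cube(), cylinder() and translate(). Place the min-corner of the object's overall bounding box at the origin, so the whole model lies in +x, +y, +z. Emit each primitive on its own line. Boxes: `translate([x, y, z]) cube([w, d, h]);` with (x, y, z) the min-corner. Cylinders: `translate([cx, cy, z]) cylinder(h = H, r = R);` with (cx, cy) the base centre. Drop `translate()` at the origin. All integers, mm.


translate([0, 0, 359]) cube([305, 287, 23]);
translate([13, 13, 0]) cylinder(h = 359, r = 13);
translate([292, 13, 0]) cylinder(h = 359, r = 13);
translate([13, 274, 0]) cylinder(h = 359, r = 13);
translate([292, 274, 0]) cylinder(h = 359, r = 13);


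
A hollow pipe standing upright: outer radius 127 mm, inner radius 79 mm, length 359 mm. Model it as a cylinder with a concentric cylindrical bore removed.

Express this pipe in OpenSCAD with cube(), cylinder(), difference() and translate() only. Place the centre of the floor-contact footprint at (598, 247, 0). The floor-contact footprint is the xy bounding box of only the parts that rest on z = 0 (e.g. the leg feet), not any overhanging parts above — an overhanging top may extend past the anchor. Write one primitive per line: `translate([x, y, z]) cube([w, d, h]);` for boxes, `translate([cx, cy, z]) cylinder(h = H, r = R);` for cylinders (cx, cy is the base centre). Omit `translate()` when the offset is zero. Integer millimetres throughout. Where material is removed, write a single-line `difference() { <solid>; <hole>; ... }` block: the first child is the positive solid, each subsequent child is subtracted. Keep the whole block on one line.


difference() { translate([598, 247, 0]) cylinder(h = 359, r = 127); translate([598, 247, 0]) cylinder(h = 359, r = 79); }


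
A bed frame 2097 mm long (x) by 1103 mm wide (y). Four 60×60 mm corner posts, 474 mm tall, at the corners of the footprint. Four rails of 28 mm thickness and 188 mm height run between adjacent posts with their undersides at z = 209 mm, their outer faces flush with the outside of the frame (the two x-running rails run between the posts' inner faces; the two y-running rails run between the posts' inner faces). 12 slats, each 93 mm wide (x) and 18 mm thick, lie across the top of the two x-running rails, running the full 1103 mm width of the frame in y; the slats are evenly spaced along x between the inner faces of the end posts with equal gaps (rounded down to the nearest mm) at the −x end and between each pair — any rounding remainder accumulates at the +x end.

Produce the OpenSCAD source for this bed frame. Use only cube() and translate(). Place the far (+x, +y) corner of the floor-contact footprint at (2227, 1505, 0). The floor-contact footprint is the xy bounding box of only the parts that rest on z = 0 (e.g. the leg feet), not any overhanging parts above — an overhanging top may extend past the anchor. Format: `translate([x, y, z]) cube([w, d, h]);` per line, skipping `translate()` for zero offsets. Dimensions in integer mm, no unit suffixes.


translate([130, 402, 0]) cube([60, 60, 474]);
translate([130, 1445, 0]) cube([60, 60, 474]);
translate([2167, 402, 0]) cube([60, 60, 474]);
translate([2167, 1445, 0]) cube([60, 60, 474]);
translate([190, 402, 209]) cube([1977, 28, 188]);
translate([190, 1477, 209]) cube([1977, 28, 188]);
translate([130, 462, 209]) cube([28, 983, 188]);
translate([2199, 462, 209]) cube([28, 983, 188]);
translate([256, 402, 397]) cube([93, 1103, 18]);
translate([415, 402, 397]) cube([93, 1103, 18]);
translate([574, 402, 397]) cube([93, 1103, 18]);
translate([733, 402, 397]) cube([93, 1103, 18]);
translate([892, 402, 397]) cube([93, 1103, 18]);
translate([1051, 402, 397]) cube([93, 1103, 18]);
translate([1210, 402, 397]) cube([93, 1103, 18]);
translate([1369, 402, 397]) cube([93, 1103, 18]);
translate([1528, 402, 397]) cube([93, 1103, 18]);
translate([1687, 402, 397]) cube([93, 1103, 18]);
translate([1846, 402, 397]) cube([93, 1103, 18]);
translate([2005, 402, 397]) cube([93, 1103, 18]);


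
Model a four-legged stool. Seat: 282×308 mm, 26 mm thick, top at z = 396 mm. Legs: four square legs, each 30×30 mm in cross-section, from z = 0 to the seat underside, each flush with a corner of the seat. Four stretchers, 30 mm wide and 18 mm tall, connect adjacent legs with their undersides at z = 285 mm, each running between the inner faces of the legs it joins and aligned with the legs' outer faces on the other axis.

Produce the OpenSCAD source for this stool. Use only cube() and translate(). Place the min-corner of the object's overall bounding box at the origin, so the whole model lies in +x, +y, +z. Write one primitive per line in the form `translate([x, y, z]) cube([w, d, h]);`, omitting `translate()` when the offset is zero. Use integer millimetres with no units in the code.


translate([0, 0, 370]) cube([282, 308, 26]);
cube([30, 30, 370]);
translate([252, 0, 0]) cube([30, 30, 370]);
translate([0, 278, 0]) cube([30, 30, 370]);
translate([252, 278, 0]) cube([30, 30, 370]);
translate([30, 0, 285]) cube([222, 30, 18]);
translate([30, 278, 285]) cube([222, 30, 18]);
translate([0, 30, 285]) cube([30, 248, 18]);
translate([252, 30, 285]) cube([30, 248, 18]);


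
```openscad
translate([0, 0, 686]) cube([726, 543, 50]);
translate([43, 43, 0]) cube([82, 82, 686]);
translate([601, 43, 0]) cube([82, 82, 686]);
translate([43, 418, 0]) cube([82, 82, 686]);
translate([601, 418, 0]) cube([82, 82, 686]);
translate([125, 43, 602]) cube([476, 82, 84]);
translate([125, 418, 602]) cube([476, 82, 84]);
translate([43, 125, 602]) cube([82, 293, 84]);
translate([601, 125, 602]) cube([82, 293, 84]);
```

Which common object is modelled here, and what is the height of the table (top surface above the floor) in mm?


A table. The table height is 736 mm.

A 726×543×50 slab sits at z = 686 on four 82 mm square posts — a table. The top surface is at 686 + 50 = 736 mm.


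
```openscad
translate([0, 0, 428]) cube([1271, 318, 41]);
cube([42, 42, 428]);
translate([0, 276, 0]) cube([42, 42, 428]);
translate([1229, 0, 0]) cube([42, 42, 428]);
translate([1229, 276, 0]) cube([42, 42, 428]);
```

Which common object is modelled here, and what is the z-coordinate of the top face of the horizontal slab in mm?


A bench. The seat-top height is 469 mm.

A long slab on four corner posts — a bench. The slab sits at z = 428 with thickness 41, so the top is 428 + 41 = 469 mm.


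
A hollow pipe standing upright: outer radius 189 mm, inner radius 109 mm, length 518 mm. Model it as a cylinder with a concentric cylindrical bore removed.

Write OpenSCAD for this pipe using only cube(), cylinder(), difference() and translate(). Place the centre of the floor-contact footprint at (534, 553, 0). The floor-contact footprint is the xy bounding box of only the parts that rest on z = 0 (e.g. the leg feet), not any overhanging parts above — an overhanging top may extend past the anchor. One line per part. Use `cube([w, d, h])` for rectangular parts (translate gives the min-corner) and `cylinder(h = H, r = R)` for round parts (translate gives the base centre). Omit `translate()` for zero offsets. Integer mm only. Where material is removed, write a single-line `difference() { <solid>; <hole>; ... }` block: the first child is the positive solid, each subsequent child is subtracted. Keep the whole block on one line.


difference() { translate([534, 553, 0]) cylinder(h = 518, r = 189); translate([534, 553, 0]) cylinder(h = 518, r = 109); }


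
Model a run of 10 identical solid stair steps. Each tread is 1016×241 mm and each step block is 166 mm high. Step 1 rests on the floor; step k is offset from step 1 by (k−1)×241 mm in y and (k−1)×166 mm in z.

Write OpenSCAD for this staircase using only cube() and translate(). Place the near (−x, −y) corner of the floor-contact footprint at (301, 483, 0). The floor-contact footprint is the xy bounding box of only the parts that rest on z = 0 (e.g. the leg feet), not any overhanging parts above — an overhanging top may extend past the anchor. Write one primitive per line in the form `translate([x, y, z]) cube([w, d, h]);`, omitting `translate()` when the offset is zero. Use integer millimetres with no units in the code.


translate([301, 483, 0]) cube([1016, 241, 166]);
translate([301, 724, 166]) cube([1016, 241, 166]);
translate([301, 965, 332]) cube([1016, 241, 166]);
translate([301, 1206, 498]) cube([1016, 241, 166]);
translate([301, 1447, 664]) cube([1016, 241, 166]);
translate([301, 1688, 830]) cube([1016, 241, 166]);
translate([301, 1929, 996]) cube([1016, 241, 166]);
translate([301, 2170, 1162]) cube([1016, 241, 166]);
translate([301, 2411, 1328]) cube([1016, 241, 166]);
translate([301, 2652, 1494]) cube([1016, 241, 166]);


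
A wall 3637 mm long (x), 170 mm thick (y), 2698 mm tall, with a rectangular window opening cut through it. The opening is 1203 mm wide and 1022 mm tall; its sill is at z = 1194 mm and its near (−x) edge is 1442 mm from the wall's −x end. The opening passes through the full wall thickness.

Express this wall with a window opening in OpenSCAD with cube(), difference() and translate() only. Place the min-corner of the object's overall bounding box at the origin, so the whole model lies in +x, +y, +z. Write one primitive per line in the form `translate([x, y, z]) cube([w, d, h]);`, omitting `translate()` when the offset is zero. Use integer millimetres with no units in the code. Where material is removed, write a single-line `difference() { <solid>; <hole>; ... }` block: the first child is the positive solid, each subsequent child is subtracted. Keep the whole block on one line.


difference() { cube([3637, 170, 2698]); translate([1442, 0, 1194]) cube([1203, 170, 1022]); }


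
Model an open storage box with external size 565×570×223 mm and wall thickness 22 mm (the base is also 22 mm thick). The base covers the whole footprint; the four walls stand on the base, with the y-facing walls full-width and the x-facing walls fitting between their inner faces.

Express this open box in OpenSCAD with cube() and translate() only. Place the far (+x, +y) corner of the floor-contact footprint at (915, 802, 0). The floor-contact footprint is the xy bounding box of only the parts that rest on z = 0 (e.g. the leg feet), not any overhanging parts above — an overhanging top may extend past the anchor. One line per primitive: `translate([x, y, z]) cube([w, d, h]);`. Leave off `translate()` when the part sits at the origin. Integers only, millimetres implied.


translate([350, 232, 0]) cube([565, 570, 22]);
translate([350, 232, 22]) cube([565, 22, 201]);
translate([350, 780, 22]) cube([565, 22, 201]);
translate([350, 254, 22]) cube([22, 526, 201]);
translate([893, 254, 22]) cube([22, 526, 201]);
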